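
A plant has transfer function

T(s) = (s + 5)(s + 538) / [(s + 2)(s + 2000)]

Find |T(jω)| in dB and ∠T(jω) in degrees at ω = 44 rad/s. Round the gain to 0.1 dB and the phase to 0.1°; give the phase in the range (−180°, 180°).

At s = jω = j44:
zero (s+5): 5 + j44 → |·| = √(5²+44²) = √1961 ≈ 44.283, ∠ = arctan(44/5) ≈ 83.52°
zero (s+538): 538 + j44 → |·| = √(538²+44²) = √291380 ≈ 539.8, ∠ = arctan(44/538) ≈ 4.68°
pole (s+2): 2 + j44 → |·| = √(2²+44²) = √1940 ≈ 44.045, ∠ = arctan(44/2) ≈ 87.40°
pole (s+2000): 2000 + j44 → |·| = √(2000²+44²) = √4001936 ≈ 2000.5, ∠ = arctan(44/2000) ≈ 1.26°
|T| = 1 · 23904 / 88112 ≈ 0.27129
Gain = 20 log₁₀(0.27129) ≈ -11.33 dB
∠T = 88.20° − 88.66° = -0.46°

-11.3 dB, -0.5°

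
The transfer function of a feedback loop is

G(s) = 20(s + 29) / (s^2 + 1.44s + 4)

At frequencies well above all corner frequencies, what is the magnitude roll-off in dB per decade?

Each pole contributes −20 dB/decade at high frequency; each zero contributes +20 dB/decade.
Net: 1 zero(s) − 2 pole(s) → -20 dB/decade.

-20 dB/decade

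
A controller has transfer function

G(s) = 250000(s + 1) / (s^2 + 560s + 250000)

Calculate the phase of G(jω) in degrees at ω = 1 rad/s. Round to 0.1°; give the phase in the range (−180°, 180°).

At s = jω = j1:
zero (s+1): 1 + j1 → |·| = √(1²+1²) = √2 ≈ 1.4142, ∠ = arctan(1/1) ≈ 45.00°
quadratic: (j1)² + 560·j1 + 250000 = 249999 + j560 → |·| ≈ 2.5e+05, ∠ ≈ 0.13°
∠G = 45.00° − 0.13° = 44.87°

44.9°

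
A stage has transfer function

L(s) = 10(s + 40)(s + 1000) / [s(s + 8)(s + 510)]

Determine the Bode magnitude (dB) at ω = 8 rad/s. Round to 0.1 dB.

18.9 dB

At s = jω = j8:
zero (s+40): 40 + j8 → |·| = √(40²+8²) = √1664 ≈ 40.792, ∠ = arctan(8/40) ≈ 11.31°
zero (s+1000): 1000 + j8 → |·| = √(1000²+8²) = √1000064 ≈ 1000, ∠ = arctan(8/1000) ≈ 0.46°
pole (s+8): 8 + j8 → |·| = √(8²+8²) = √128 ≈ 11.314, ∠ = arctan(8/8) ≈ 45.00°
pole (s+510): 510 + j8 → |·| = √(510²+8²) = √260164 ≈ 510.06, ∠ = arctan(8/510) ≈ 0.90°
pole at origin: |s| = 8, ∠ = 90.00° (in denominator)
|L| = 10 · 40792 / 46167 ≈ 8.8357
Gain = 20 log₁₀(8.8357) ≈ 18.92 dB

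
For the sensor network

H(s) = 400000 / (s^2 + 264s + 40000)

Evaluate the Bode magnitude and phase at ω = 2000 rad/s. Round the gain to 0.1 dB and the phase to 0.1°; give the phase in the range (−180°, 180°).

At s = jω = j2000:
quadratic: (j2000)² + 264·j2000 + 40000 = -3960000 + j528000 → |·| ≈ 3.995e+06, ∠ ≈ 172.41°
|H| = 400000 / 3.995e+06 ≈ 0.10013
Gain = 20 log₁₀(0.10013) ≈ -19.99 dB
∠H = 0.00° − 172.41° = -172.41°

-20.0 dB, -172.4°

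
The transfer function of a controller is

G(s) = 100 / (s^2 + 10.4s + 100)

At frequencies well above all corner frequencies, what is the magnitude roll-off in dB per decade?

Each pole contributes −20 dB/decade at high frequency; each zero contributes +20 dB/decade.
Net: 0 zero(s) − 2 pole(s) → -40 dB/decade.

-40 dB/decade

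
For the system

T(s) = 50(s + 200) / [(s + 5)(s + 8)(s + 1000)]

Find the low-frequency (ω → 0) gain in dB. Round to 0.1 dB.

-12.0 dB

T(0) = 50·200 / (5·8·1000) = 0.25
20 log₁₀(0.25) ≈ -12.04 dB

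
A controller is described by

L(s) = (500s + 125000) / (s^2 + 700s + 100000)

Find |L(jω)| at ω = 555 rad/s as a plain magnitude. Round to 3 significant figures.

0.691

Substitute s = j555:
Numerator: 500(j555) + 125000 = 125000 + j277500
Denominator: (j555)^2 + 700(j555) + 100000 = -208025 + j388500
|N| = √(125000² + 277500²) ≈ 3.0435e+05, ∠N ≈ 65.75°
|D| = √(208025² + 388500²) ≈ 4.4069e+05, ∠D ≈ 118.17°
|L| = 3.0435e+05 / 4.4069e+05 ≈ 0.69062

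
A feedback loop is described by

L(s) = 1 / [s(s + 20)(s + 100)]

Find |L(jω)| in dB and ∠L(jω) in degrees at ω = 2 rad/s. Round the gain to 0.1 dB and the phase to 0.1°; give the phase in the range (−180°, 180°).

-72.1 dB, -96.9°

At s = jω = j2:
pole (s+20): 20 + j2 → |·| = √(20²+2²) = √404 ≈ 20.1, ∠ = arctan(2/20) ≈ 5.71°
pole (s+100): 100 + j2 → |·| = √(100²+2²) = √10004 ≈ 100.02, ∠ = arctan(2/100) ≈ 1.15°
pole at origin: |s| = 2, ∠ = 90.00° (in denominator)
|L| = 1 / 4020.8 ≈ 0.00024871
Gain = 20 log₁₀(0.00024871) ≈ -72.09 dB
∠L = 0.00° − 96.86° = -96.86°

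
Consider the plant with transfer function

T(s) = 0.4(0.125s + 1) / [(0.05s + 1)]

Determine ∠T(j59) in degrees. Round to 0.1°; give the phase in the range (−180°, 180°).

At ω = 59 rad/s:
zero (1 + j59·0.125) = 1 + j7.375 → |·| ≈ 7.4425, ∠ ≈ 82.28°
pole (1 + j59·0.05) = 1 + j2.95 → |·| ≈ 3.1149, ∠ ≈ 71.27°
∠T = (82.28°) − (71.27°) = 11.01°

11.0°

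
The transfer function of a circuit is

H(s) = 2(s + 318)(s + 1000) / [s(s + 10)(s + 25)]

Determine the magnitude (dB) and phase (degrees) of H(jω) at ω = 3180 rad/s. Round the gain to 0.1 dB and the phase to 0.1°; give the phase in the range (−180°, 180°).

-63.6 dB, -112.5°

At s = jω = j3180:
zero (s+318): 318 + j3180 → |·| = √(318²+3180²) = √10213524 ≈ 3195.9, ∠ = arctan(3180/318) ≈ 84.29°
zero (s+1000): 1000 + j3180 → |·| = √(1000²+3180²) = √11112400 ≈ 3333.5, ∠ = arctan(3180/1000) ≈ 72.54°
pole (s+10): 10 + j3180 → |·| = √(10²+3180²) = √10112500 ≈ 3180, ∠ = arctan(3180/10) ≈ 89.82°
pole (s+25): 25 + j3180 → |·| = √(25²+3180²) = √10113025 ≈ 3180.1, ∠ = arctan(3180/25) ≈ 89.55°
pole at origin: |s| = 3180, ∠ = 90.00° (in denominator)
|H| = 2 · 1.0654e+07 / 3.2158e+10 ≈ 0.0006626
Gain = 20 log₁₀(0.0006626) ≈ -63.57 dB
∠H = 156.83° − 269.37° = -112.54°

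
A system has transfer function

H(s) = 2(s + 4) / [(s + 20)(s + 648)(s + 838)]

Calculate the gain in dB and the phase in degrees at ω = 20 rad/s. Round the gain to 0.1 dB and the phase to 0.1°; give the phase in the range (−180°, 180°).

-111.5 dB, 30.6°

At s = jω = j20:
zero (s+4): 4 + j20 → |·| = √(4²+20²) = √416 ≈ 20.396, ∠ = arctan(20/4) ≈ 78.69°
pole (s+20): 20 + j20 → |·| = √(20²+20²) = √800 ≈ 28.284, ∠ = arctan(20/20) ≈ 45.00°
pole (s+648): 648 + j20 → |·| = √(648²+20²) = √420304 ≈ 648.31, ∠ = arctan(20/648) ≈ 1.77°
pole (s+838): 838 + j20 → |·| = √(838²+20²) = √702644 ≈ 838.24, ∠ = arctan(20/838) ≈ 1.37°
|H| = 2 · 20.396 / 1.5371e+07 ≈ 2.6538e-06
Gain = 20 log₁₀(2.6538e-06) ≈ -111.52 dB
∠H = 78.69° − 48.14° = 30.55°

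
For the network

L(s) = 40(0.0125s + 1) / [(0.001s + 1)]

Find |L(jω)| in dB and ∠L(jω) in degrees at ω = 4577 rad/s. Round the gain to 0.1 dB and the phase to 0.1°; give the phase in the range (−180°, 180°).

53.8 dB, 11.3°

At ω = 4577 rad/s:
zero (1 + j4577·0.0125) = 1 + j57.2125 → |·| ≈ 57.221, ∠ ≈ 89.00°
pole (1 + j4577·0.001) = 1 + j4.577 → |·| ≈ 4.685, ∠ ≈ 77.68°
|L| = 40 · 57.221 / (4.685) ≈ 488.55
Gain = 20 log₁₀(488.55) ≈ 53.78 dB
∠L = (89.00°) − (77.68°) = 11.32°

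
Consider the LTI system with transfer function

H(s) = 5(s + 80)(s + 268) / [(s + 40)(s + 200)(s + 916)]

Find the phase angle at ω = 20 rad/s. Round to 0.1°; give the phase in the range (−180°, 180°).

-15.2°

At s = jω = j20:
zero (s+80): 80 + j20 → |·| = √(80²+20²) = √6800 ≈ 82.462, ∠ = arctan(20/80) ≈ 14.04°
zero (s+268): 268 + j20 → |·| = √(268²+20²) = √72224 ≈ 268.75, ∠ = arctan(20/268) ≈ 4.27°
pole (s+40): 40 + j20 → |·| = √(40²+20²) = √2000 ≈ 44.721, ∠ = arctan(20/40) ≈ 26.57°
pole (s+200): 200 + j20 → |·| = √(200²+20²) = √40400 ≈ 201, ∠ = arctan(20/200) ≈ 5.71°
pole (s+916): 916 + j20 → |·| = √(916²+20²) = √839456 ≈ 916.22, ∠ = arctan(20/916) ≈ 1.25°
∠H = 18.31° − 33.53° = -15.22°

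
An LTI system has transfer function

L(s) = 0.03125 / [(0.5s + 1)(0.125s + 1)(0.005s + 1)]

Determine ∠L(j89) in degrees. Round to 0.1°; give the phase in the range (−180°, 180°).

162.4°

At ω = 89 rad/s:
pole (1 + j89·0.5) = 1 + j44.5 → |·| ≈ 44.511, ∠ ≈ 88.71°
pole (1 + j89·0.125) = 1 + j11.125 → |·| ≈ 11.17, ∠ ≈ 84.86°
pole (1 + j89·0.005) = 1 + j0.445 → |·| ≈ 1.0945, ∠ ≈ 23.99°
∠L = (0°) − (88.71° + 84.86° + 23.99°) = -197.56° ≡ 162.44° (principal value)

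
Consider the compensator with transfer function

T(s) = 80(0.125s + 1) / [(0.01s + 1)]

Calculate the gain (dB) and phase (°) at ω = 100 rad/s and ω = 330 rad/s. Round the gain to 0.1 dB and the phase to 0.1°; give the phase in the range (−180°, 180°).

ω = 100: 57.0 dB, 40.4°; ω = 330: 59.6 dB, 15.5°

At ω = 100 rad/s:
zero (1 + j100·0.125) = 1 + j12.5 → |·| ≈ 12.54, ∠ ≈ 85.43°
pole (1 + j100·0.01) = 1 + j1 → |·| ≈ 1.4142, ∠ ≈ 45.00°
|T| = 80 · 12.54 / (1.4142) ≈ 709.38
Gain = 20 log₁₀(709.38) ≈ 57.02 dB
∠T = (85.43°) − (45.00°) = 40.43°

At ω = 330 rad/s:
zero (1 + j330·0.125) = 1 + j41.25 → |·| ≈ 41.262, ∠ ≈ 88.61°
pole (1 + j330·0.01) = 1 + j3.3 → |·| ≈ 3.4482, ∠ ≈ 73.14°
|T| = 80 · 41.262 / (3.4482) ≈ 957.3
Gain = 20 log₁₀(957.3) ≈ 59.62 dB
∠T = (88.61°) − (73.14°) = 15.47°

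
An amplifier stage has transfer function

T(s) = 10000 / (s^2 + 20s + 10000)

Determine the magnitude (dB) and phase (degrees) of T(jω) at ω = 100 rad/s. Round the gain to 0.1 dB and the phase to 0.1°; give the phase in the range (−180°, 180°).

14.0 dB, -90.0°

At s = jω = j100:
quadratic: (j100)² + 20·j100 + 10000 = 0 + j2000 → |·| ≈ 2000, ∠ ≈ 90.00°
|T| = 10000 / 2000 ≈ 5
Gain = 20 log₁₀(5) ≈ 13.98 dB
∠T = 0.00° − 90.00° = -90.00°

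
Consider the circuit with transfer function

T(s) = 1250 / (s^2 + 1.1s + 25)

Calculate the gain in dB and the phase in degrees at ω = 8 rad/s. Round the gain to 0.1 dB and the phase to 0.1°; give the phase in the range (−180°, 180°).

29.9 dB, -167.3°

At s = jω = j8:
quadratic: (j8)² + 1.1·j8 + 25 = -39 + j8.8 → |·| ≈ 39.98, ∠ ≈ 167.28°
|T| = 1250 / 39.98 ≈ 31.266
Gain = 20 log₁₀(31.266) ≈ 29.90 dB
∠T = 0.00° − 167.28° = -167.28°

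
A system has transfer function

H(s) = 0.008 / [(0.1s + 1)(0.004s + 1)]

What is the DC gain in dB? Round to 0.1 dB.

-41.9 dB

H(0) = 0.008 · 1 / 1 = 0.008
20 log₁₀(0.008) ≈ -41.94 dB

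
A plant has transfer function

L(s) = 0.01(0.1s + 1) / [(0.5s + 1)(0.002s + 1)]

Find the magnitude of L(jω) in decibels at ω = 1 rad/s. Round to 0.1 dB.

At ω = 1 rad/s:
zero (1 + j1·0.1) = 1 + j0.1 → |·| ≈ 1.005, ∠ ≈ 5.71°
pole (1 + j1·0.5) = 1 + j0.5 → |·| ≈ 1.118, ∠ ≈ 26.57°
pole (1 + j1·0.002) = 1 + j0.002 → |·| ≈ 1, ∠ ≈ 0.11°
|L| = 0.01 · 1.005 / (1.118 · 1) ≈ 0.0089893
Gain = 20 log₁₀(0.0089893) ≈ -40.93 dB

-40.9 dB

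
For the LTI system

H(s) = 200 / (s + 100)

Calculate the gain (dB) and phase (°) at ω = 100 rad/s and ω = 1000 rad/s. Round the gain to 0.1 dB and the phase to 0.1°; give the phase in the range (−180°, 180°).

At s = jω = j100:
pole (s+100): 100 + j100 → |·| = √(100²+100²) = √20000 ≈ 141.42, ∠ = arctan(100/100) ≈ 45.00°
|H| = 200 / 141.42 ≈ 1.4142
Gain = 20 log₁₀(1.4142) ≈ 3.01 dB
∠H = 0.00° − 45.00° = -45.00°

At s = jω = j1000:
pole (s+100): 100 + j1000 → |·| = √(100²+1000²) = √1010000 ≈ 1005, ∠ = arctan(1000/100) ≈ 84.29°
|H| = 200 / 1005 ≈ 0.199
Gain = 20 log₁₀(0.199) ≈ -14.02 dB
∠H = 0.00° − 84.29° = -84.29°

ω = 100: 3.0 dB, -45.0°; ω = 1000: -14.0 dB, -84.3°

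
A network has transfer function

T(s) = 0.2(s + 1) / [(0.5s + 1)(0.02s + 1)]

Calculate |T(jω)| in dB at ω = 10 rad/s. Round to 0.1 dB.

-8.3 dB

At ω = 10 rad/s:
zero (1 + j10·1) = 1 + j10 → |·| ≈ 10.05, ∠ ≈ 84.29°
pole (1 + j10·0.5) = 1 + j5 → |·| ≈ 5.099, ∠ ≈ 78.69°
pole (1 + j10·0.02) = 1 + j0.2 → |·| ≈ 1.0198, ∠ ≈ 11.31°
|T| = 0.2 · 10.05 / (5.099 · 1.0198) ≈ 0.38654
Gain = 20 log₁₀(0.38654) ≈ -8.26 dB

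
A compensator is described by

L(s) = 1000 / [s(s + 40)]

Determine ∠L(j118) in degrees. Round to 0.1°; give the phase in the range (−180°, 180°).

At s = jω = j118:
pole (s+40): 40 + j118 → |·| = √(40²+118²) = √15524 ≈ 124.6, ∠ = arctan(118/40) ≈ 71.27°
pole at origin: |s| = 118, ∠ = 90.00° (in denominator)
∠L = 0.00° − 161.27° = -161.27°

-161.3°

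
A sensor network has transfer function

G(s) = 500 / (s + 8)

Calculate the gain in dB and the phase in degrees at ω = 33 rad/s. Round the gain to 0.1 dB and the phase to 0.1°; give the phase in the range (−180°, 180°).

Substitute s = j33:
Numerator: 500 = 500 + j0
Denominator: (j33) + 8 = 8 + j33
|N| = √(500² + 0²) ≈ 500, ∠N ≈ 0.00°
|D| = √(8² + 33²) ≈ 33.956, ∠D ≈ 76.37°
|G| = 500 / 33.956 ≈ 14.725
Gain = 20 log₁₀(14.725) ≈ 23.36 dB
∠G = 0.00° − 76.37° = -76.37°

23.4 dB, -76.4°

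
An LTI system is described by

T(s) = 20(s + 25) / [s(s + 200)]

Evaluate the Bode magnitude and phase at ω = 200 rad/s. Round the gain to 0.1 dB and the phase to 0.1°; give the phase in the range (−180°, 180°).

At s = jω = j200:
zero (s+25): 25 + j200 → |·| = √(25²+200²) = √40625 ≈ 201.56, ∠ = arctan(200/25) ≈ 82.87°
pole (s+200): 200 + j200 → |·| = √(200²+200²) = √80000 ≈ 282.84, ∠ = arctan(200/200) ≈ 45.00°
pole at origin: |s| = 200, ∠ = 90.00° (in denominator)
|T| = 20 · 201.56 / 56568 ≈ 0.071263
Gain = 20 log₁₀(0.071263) ≈ -22.94 dB
∠T = 82.87° − 135.00° = -52.13°

-22.9 dB, -52.1°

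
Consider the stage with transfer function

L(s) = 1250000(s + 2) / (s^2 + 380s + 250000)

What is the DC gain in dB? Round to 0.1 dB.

20.0 dB

L(0) = 1250000·2 / 250000 = 10
20 log₁₀(10) ≈ 20.00 dB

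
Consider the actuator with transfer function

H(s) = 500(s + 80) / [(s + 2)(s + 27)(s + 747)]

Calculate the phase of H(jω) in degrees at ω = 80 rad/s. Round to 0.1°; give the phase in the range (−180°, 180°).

At s = jω = j80:
zero (s+80): 80 + j80 → |·| = √(80²+80²) = √12800 ≈ 113.14, ∠ = arctan(80/80) ≈ 45.00°
pole (s+2): 2 + j80 → |·| = √(2²+80²) = √6404 ≈ 80.025, ∠ = arctan(80/2) ≈ 88.57°
pole (s+27): 27 + j80 → |·| = √(27²+80²) = √7129 ≈ 84.433, ∠ = arctan(80/27) ≈ 71.35°
pole (s+747): 747 + j80 → |·| = √(747²+80²) = √564409 ≈ 751.27, ∠ = arctan(80/747) ≈ 6.11°
∠H = 45.00° − 166.03° = -121.03°

-121.0°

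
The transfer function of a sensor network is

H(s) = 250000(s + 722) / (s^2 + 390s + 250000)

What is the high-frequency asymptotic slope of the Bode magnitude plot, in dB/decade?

Each pole contributes −20 dB/decade at high frequency; each zero contributes +20 dB/decade.
Net: 1 zero(s) − 2 pole(s) → -20 dB/decade.

-20 dB/decade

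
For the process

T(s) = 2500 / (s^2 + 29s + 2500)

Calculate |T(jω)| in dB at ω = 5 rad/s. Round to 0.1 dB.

0.1 dB

At s = jω = j5:
quadratic: (j5)² + 29·j5 + 2500 = 2475 + j145 → |·| ≈ 2479.2, ∠ ≈ 3.35°
|T| = 2500 / 2479.2 ≈ 1.0084
Gain = 20 log₁₀(1.0084) ≈ 0.07 dB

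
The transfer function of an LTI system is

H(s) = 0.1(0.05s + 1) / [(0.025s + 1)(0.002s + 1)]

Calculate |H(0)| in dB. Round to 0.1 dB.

-20.0 dB

H(0) = 0.1 · 1 / 1 = 0.1
20 log₁₀(0.1) ≈ -20.00 dB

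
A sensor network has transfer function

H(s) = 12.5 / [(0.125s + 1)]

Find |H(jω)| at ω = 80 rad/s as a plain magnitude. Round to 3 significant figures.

1.24

At ω = 80 rad/s:
pole (1 + j80·0.125) = 1 + j10 → |·| ≈ 10.05, ∠ ≈ 84.29°
|H| = 12.5 · 1 / (10.05) ≈ 1.2438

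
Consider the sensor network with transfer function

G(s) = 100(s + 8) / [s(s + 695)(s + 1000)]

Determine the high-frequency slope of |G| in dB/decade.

-40 dB/decade

Each pole contributes −20 dB/decade at high frequency; each zero contributes +20 dB/decade.
Net: 1 zero(s) − 3 pole(s) → -40 dB/decade.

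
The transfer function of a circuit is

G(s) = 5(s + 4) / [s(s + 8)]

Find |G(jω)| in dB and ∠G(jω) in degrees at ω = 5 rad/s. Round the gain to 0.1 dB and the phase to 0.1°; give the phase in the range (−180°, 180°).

At s = jω = j5:
zero (s+4): 4 + j5 → |·| = √(4²+5²) = √41 ≈ 6.4031, ∠ = arctan(5/4) ≈ 51.34°
pole (s+8): 8 + j5 → |·| = √(8²+5²) = √89 ≈ 9.434, ∠ = arctan(5/8) ≈ 32.01°
pole at origin: |s| = 5, ∠ = 90.00° (in denominator)
|G| = 5 · 6.4031 / 47.17 ≈ 0.67873
Gain = 20 log₁₀(0.67873) ≈ -3.37 dB
∠G = 51.34° − 122.01° = -70.67°

-3.4 dB, -70.7°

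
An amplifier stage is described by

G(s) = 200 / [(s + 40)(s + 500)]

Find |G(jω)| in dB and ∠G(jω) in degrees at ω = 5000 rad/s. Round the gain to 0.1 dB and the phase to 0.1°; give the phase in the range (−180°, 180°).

-102.0 dB, -173.8°

At s = jω = j5000:
pole (s+40): 40 + j5000 → |·| = √(40²+5000²) = √25001600 ≈ 5000.2, ∠ = arctan(5000/40) ≈ 89.54°
pole (s+500): 500 + j5000 → |·| = √(500²+5000²) = √25250000 ≈ 5024.9, ∠ = arctan(5000/500) ≈ 84.29°
|G| = 200 / 2.5126e+07 ≈ 7.9599e-06
Gain = 20 log₁₀(7.9599e-06) ≈ -101.98 dB
∠G = 0.00° − 173.83° = -173.83°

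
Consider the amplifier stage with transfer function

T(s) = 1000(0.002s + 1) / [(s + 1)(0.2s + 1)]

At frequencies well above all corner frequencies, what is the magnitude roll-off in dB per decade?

-20 dB/decade

Each pole contributes −20 dB/decade at high frequency; each zero contributes +20 dB/decade.
Net: 1 zero(s) − 2 pole(s) → -20 dB/decade.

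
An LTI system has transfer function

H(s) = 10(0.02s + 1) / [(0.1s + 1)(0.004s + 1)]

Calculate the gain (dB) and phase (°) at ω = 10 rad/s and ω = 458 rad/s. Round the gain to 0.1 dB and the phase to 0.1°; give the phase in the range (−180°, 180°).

ω = 10: 17.2 dB, -36.0°; ω = 458: -0.3 dB, -66.4°

At ω = 10 rad/s:
zero (1 + j10·0.02) = 1 + j0.2 → |·| ≈ 1.0198, ∠ ≈ 11.31°
pole (1 + j10·0.1) = 1 + j1 → |·| ≈ 1.4142, ∠ ≈ 45.00°
pole (1 + j10·0.004) = 1 + j0.04 → |·| ≈ 1.0008, ∠ ≈ 2.29°
|H| = 10 · 1.0198 / (1.4142 · 1.0008) ≈ 7.2054
Gain = 20 log₁₀(7.2054) ≈ 17.15 dB
∠H = (11.31°) − (45.00° + 2.29°) = -35.98°

At ω = 458 rad/s:
zero (1 + j458·0.02) = 1 + j9.16 → |·| ≈ 9.2144, ∠ ≈ 83.77°
pole (1 + j458·0.1) = 1 + j45.8 → |·| ≈ 45.811, ∠ ≈ 88.75°
pole (1 + j458·0.004) = 1 + j1.832 → |·| ≈ 2.0872, ∠ ≈ 61.37°
|H| = 10 · 9.2144 / (45.811 · 2.0872) ≈ 0.96368
Gain = 20 log₁₀(0.96368) ≈ -0.32 dB
∠H = (83.77°) − (88.75° + 61.37°) = -66.35°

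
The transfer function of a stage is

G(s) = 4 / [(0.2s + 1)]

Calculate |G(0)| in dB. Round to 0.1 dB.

12.0 dB

G(0) = 4 · 1 / 1 = 4
20 log₁₀(4) ≈ 12.04 dB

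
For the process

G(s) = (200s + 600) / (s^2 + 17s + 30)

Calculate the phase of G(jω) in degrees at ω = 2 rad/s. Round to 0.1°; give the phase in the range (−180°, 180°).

-18.9°

Substitute s = j2:
Numerator: 200(j2) + 600 = 600 + j400
Denominator: (j2)^2 + 17(j2) + 30 = 26 + j34
|N| = √(600² + 400²) ≈ 721.11, ∠N ≈ 33.69°
|D| = √(26² + 34²) ≈ 42.802, ∠D ≈ 52.59°
∠G = 33.69° − 52.59° = -18.90°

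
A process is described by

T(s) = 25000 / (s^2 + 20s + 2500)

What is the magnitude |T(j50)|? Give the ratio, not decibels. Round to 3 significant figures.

At s = jω = j50:
quadratic: (j50)² + 20·j50 + 2500 = 0 + j1000 → |·| ≈ 1000, ∠ ≈ 90.00°
|T| = 25000 / 1000 ≈ 25

25.0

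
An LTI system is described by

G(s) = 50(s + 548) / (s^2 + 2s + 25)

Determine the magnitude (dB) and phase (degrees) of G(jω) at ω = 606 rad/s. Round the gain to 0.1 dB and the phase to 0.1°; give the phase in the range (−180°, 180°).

At s = jω = j606:
zero (s+548): 548 + j606 → |·| = √(548²+606²) = √667540 ≈ 817.03, ∠ = arctan(606/548) ≈ 47.88°
quadratic: (j606)² + 2·j606 + 25 = -367211 + j1212 → |·| ≈ 3.6721e+05, ∠ ≈ 179.81°
|G| = 50 · 817.03 / 3.6721e+05 ≈ 0.11125
Gain = 20 log₁₀(0.11125) ≈ -19.07 dB
∠G = 47.88° − 179.81° = -131.93°

-19.1 dB, -131.9°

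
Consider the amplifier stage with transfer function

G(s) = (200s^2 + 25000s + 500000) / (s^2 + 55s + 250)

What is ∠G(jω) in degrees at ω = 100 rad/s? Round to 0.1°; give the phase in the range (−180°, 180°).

-29.6°

Substitute s = j100:
Numerator: 200(j100)^2 + 25000(j100) + 500000 = -1500000 + j2500000
Denominator: (j100)^2 + 55(j100) + 250 = -9750 + j5500
|N| = √(1500000² + 2500000²) ≈ 2.9155e+06, ∠N ≈ 120.96°
|D| = √(9750² + 5500²) ≈ 11194, ∠D ≈ 150.57°
∠G = 120.96° − 150.57° = -29.61°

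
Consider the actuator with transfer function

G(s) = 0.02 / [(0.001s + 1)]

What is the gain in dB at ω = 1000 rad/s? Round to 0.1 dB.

At ω = 1000 rad/s:
pole (1 + j1000·0.001) = 1 + j1 → |·| ≈ 1.4142, ∠ ≈ 45.00°
|G| = 0.02 · 1 / (1.4142) ≈ 0.014142
Gain = 20 log₁₀(0.014142) ≈ -36.99 dB

-37.0 dB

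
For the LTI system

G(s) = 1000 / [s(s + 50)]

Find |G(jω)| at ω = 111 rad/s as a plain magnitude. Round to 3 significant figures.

0.0740

At s = jω = j111:
pole (s+50): 50 + j111 → |·| = √(50²+111²) = √14821 ≈ 121.74, ∠ = arctan(111/50) ≈ 65.75°
pole at origin: |s| = 111, ∠ = 90.00° (in denominator)
|G| = 1000 / 13513 ≈ 0.074003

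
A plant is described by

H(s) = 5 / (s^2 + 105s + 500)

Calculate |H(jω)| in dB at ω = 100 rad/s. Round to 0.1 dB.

Substitute s = j100:
Numerator: 5 = 5 + j0
Denominator: (j100)^2 + 105(j100) + 500 = -9500 + j10500
|N| = √(5² + 0²) ≈ 5, ∠N ≈ 0.00°
|D| = √(9500² + 10500²) ≈ 14160, ∠D ≈ 132.14°
|H| = 5 / 14160 ≈ 0.00035311
Gain = 20 log₁₀(0.00035311) ≈ -69.04 dB

-69.0 dB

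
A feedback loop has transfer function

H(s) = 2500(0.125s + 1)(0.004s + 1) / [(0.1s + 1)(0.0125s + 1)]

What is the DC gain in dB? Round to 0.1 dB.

H(0) = 2500 · 1 / 1 = 2500
20 log₁₀(2500) ≈ 67.96 dB

68.0 dB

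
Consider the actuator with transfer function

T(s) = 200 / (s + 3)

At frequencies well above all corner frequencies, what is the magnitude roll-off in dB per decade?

Each pole contributes −20 dB/decade at high frequency; each zero contributes +20 dB/decade.
Net: 0 zero(s) − 1 pole(s) → -20 dB/decade.

-20 dB/decade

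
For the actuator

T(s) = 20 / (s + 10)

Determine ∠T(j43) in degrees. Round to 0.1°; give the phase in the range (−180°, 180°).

At s = jω = j43:
pole (s+10): 10 + j43 → |·| = √(10²+43²) = √1949 ≈ 44.147, ∠ = arctan(43/10) ≈ 76.91°
∠T = 0.00° − 76.91° = -76.91°

-76.9°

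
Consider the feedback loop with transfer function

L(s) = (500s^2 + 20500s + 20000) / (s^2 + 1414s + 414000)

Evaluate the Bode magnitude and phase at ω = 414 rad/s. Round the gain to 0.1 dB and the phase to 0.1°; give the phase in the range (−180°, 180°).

Substitute s = j414:
Numerator: 500(j414)^2 + 20500(j414) + 20000 = -85678000 + j8487000
Denominator: (j414)^2 + 1414(j414) + 414000 = 242604 + j585396
|N| = √(85678000² + 8487000²) ≈ 8.6097e+07, ∠N ≈ 174.34°
|D| = √(242604² + 585396²) ≈ 6.3368e+05, ∠D ≈ 67.49°
|L| = 8.6097e+07 / 6.3368e+05 ≈ 135.87
Gain = 20 log₁₀(135.87) ≈ 42.66 dB
∠L = 174.34° − 67.49° = 106.85°

42.7 dB, 106.9°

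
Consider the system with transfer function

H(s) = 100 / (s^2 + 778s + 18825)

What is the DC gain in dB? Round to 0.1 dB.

H(0) = 100 / 18825 ≈ 0.0053121
20 log₁₀(0.0053121) ≈ -45.49 dB

-45.5 dB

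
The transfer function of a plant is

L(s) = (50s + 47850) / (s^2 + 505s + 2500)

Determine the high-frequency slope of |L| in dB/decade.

-20 dB/decade

Each pole contributes −20 dB/decade at high frequency; each zero contributes +20 dB/decade.
Net: 1 zero(s) − 2 pole(s) → -20 dB/decade.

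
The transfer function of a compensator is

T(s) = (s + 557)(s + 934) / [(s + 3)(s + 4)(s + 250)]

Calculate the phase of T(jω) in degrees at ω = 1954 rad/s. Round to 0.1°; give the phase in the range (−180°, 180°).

-124.0°

At s = jω = j1954:
zero (s+557): 557 + j1954 → |·| = √(557²+1954²) = √4128365 ≈ 2031.8, ∠ = arctan(1954/557) ≈ 74.09°
zero (s+934): 934 + j1954 → |·| = √(934²+1954²) = √4690472 ≈ 2165.7, ∠ = arctan(1954/934) ≈ 64.45°
pole (s+3): 3 + j1954 → |·| = √(3²+1954²) = √3818125 ≈ 1954, ∠ = arctan(1954/3) ≈ 89.91°
pole (s+4): 4 + j1954 → |·| = √(4²+1954²) = √3818132 ≈ 1954, ∠ = arctan(1954/4) ≈ 89.88°
pole (s+250): 250 + j1954 → |·| = √(250²+1954²) = √3880616 ≈ 1969.9, ∠ = arctan(1954/250) ≈ 82.71°
∠T = 138.54° − 262.50° = -123.96°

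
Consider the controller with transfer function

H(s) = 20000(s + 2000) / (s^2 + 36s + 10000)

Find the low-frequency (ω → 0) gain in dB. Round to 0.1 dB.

H(0) = 20000·2000 / 10000 = 4000
20 log₁₀(4000) ≈ 72.04 dB

72.0 dB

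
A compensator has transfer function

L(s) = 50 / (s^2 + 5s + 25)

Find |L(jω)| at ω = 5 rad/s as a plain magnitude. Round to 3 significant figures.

At s = jω = j5:
quadratic: (j5)² + 5·j5 + 25 = 0 + j25 → |·| ≈ 25, ∠ ≈ 90.00°
|L| = 50 / 25 ≈ 2

2.00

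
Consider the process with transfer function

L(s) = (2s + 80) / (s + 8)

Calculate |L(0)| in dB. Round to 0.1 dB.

20.0 dB

L(0) = 80 / 8 = 10
20 log₁₀(10) ≈ 20.00 dB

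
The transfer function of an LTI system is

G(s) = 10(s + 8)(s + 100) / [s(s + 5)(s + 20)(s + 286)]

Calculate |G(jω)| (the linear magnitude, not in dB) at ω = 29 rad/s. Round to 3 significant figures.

0.00362

At s = jω = j29:
zero (s+8): 8 + j29 → |·| = √(8²+29²) = √905 ≈ 30.083, ∠ = arctan(29/8) ≈ 74.58°
zero (s+100): 100 + j29 → |·| = √(100²+29²) = √10841 ≈ 104.12, ∠ = arctan(29/100) ≈ 16.17°
pole (s+5): 5 + j29 → |·| = √(5²+29²) = √866 ≈ 29.428, ∠ = arctan(29/5) ≈ 80.22°
pole (s+20): 20 + j29 → |·| = √(20²+29²) = √1241 ≈ 35.228, ∠ = arctan(29/20) ≈ 55.41°
pole (s+286): 286 + j29 → |·| = √(286²+29²) = √82637 ≈ 287.47, ∠ = arctan(29/286) ≈ 5.79°
pole at origin: |s| = 29, ∠ = 90.00° (in denominator)
|G| = 10 · 3132.2 / 8.6425e+06 ≈ 0.0036242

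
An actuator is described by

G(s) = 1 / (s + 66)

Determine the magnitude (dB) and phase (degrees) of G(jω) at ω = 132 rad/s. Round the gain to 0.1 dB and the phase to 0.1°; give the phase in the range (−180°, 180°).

-43.4 dB, -63.4°

At s = jω = j132:
pole (s+66): 66 + j132 → |·| = √(66²+132²) = √21780 ≈ 147.58, ∠ = arctan(132/66) ≈ 63.43°
|G| = 1 / 147.58 ≈ 0.006776
Gain = 20 log₁₀(0.006776) ≈ -43.38 dB
∠G = 0.00° − 63.43° = -63.43°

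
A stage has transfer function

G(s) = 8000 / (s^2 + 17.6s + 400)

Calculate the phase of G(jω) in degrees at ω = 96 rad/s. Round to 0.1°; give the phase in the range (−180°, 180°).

At s = jω = j96:
quadratic: (j96)² + 17.6·j96 + 400 = -8816 + j1689.6 → |·| ≈ 8976.4, ∠ ≈ 169.15°
∠G = 0.00° − 169.15° = -169.15°

-169.2°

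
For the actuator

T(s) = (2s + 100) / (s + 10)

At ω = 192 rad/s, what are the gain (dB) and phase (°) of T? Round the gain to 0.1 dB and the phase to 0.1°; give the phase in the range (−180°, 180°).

Substitute s = j192:
Numerator: 2(j192) + 100 = 100 + j384
Denominator: (j192) + 10 = 10 + j192
|N| = √(100² + 384²) ≈ 396.81, ∠N ≈ 75.40°
|D| = √(10² + 192²) ≈ 192.26, ∠D ≈ 87.02°
|T| = 396.81 / 192.26 ≈ 2.0639
Gain = 20 log₁₀(2.0639) ≈ 6.29 dB
∠T = 75.40° − 87.02° = -11.62°

6.3 dB, -11.6°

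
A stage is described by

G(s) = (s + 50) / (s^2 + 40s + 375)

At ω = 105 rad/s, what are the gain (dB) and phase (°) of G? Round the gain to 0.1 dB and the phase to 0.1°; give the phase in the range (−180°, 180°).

Substitute s = j105:
Numerator: (j105) + 50 = 50 + j105
Denominator: (j105)^2 + 40(j105) + 375 = -10650 + j4200
|N| = √(50² + 105²) ≈ 116.3, ∠N ≈ 64.54°
|D| = √(10650² + 4200²) ≈ 11448, ∠D ≈ 158.48°
|G| = 116.3 / 11448 ≈ 0.010159
Gain = 20 log₁₀(0.010159) ≈ -39.86 dB
∠G = 64.54° − 158.48° = -93.94°

-39.9 dB, -93.9°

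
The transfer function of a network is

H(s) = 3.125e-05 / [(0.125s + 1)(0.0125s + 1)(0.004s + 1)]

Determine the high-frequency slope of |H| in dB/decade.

Each pole contributes −20 dB/decade at high frequency; each zero contributes +20 dB/decade.
Net: 0 zero(s) − 3 pole(s) → -60 dB/decade.

-60 dB/decade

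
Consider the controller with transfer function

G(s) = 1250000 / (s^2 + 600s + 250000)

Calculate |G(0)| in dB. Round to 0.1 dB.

14.0 dB

G(0) = 1250000 / 250000 = 5
20 log₁₀(5) ≈ 13.98 dB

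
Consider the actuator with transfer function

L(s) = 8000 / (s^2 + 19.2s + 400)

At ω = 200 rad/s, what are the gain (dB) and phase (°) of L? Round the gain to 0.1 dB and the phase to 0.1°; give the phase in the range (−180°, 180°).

-13.9 dB, -174.5°

At s = jω = j200:
quadratic: (j200)² + 19.2·j200 + 400 = -39600 + j3840 → |·| ≈ 39786, ∠ ≈ 174.46°
|L| = 8000 / 39786 ≈ 0.20108
Gain = 20 log₁₀(0.20108) ≈ -13.93 dB
∠L = 0.00° − 174.46° = -174.46°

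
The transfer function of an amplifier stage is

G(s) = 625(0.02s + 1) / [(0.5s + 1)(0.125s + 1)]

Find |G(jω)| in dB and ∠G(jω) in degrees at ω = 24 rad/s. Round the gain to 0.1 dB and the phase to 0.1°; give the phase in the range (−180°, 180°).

At ω = 24 rad/s:
zero (1 + j24·0.02) = 1 + j0.48 → |·| ≈ 1.1092, ∠ ≈ 25.64°
pole (1 + j24·0.5) = 1 + j12 → |·| ≈ 12.042, ∠ ≈ 85.24°
pole (1 + j24·0.125) = 1 + j3 → |·| ≈ 3.1623, ∠ ≈ 71.57°
|G| = 625 · 1.1092 / (12.042 · 3.1623) ≈ 18.205
Gain = 20 log₁₀(18.205) ≈ 25.20 dB
∠G = (25.64°) − (85.24° + 71.57°) = -131.17°

25.2 dB, -131.2°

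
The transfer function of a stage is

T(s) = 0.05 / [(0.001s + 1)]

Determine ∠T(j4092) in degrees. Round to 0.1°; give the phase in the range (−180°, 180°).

At ω = 4092 rad/s:
pole (1 + j4092·0.001) = 1 + j4.092 → |·| ≈ 4.2124, ∠ ≈ 76.27°
∠T = (0°) − (76.27°) = -76.27°

-76.3°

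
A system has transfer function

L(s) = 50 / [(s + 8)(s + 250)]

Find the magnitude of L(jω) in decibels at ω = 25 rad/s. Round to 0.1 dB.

-42.4 dB

At s = jω = j25:
pole (s+8): 8 + j25 → |·| = √(8²+25²) = √689 ≈ 26.249, ∠ = arctan(25/8) ≈ 72.26°
pole (s+250): 250 + j25 → |·| = √(250²+25²) = √63125 ≈ 251.25, ∠ = arctan(25/250) ≈ 5.71°
|L| = 50 / 6595.1 ≈ 0.0075814
Gain = 20 log₁₀(0.0075814) ≈ -42.41 dB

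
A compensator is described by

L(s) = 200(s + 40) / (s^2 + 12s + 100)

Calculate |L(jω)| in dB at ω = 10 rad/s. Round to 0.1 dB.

36.7 dB

At s = jω = j10:
zero (s+40): 40 + j10 → |·| = √(40²+10²) = √1700 ≈ 41.231, ∠ = arctan(10/40) ≈ 14.04°
quadratic: (j10)² + 12·j10 + 100 = 0 + j120 → |·| ≈ 120, ∠ ≈ 90.00°
|L| = 200 · 41.231 / 120 ≈ 68.718
Gain = 20 log₁₀(68.718) ≈ 36.74 dB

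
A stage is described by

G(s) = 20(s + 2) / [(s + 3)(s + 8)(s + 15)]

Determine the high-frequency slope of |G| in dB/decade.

Each pole contributes −20 dB/decade at high frequency; each zero contributes +20 dB/decade.
Net: 1 zero(s) − 3 pole(s) → -40 dB/decade.

-40 dB/decade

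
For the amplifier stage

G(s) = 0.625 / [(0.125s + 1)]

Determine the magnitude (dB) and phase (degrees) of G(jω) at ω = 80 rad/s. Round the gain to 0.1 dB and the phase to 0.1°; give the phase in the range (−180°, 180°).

At ω = 80 rad/s:
pole (1 + j80·0.125) = 1 + j10 → |·| ≈ 10.05, ∠ ≈ 84.29°
|G| = 0.625 · 1 / (10.05) ≈ 0.062189
Gain = 20 log₁₀(0.062189) ≈ -24.13 dB
∠G = (0°) − (84.29°) = -84.29°

-24.1 dB, -84.3°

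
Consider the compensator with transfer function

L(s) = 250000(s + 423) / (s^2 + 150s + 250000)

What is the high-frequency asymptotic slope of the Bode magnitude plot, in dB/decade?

Each pole contributes −20 dB/decade at high frequency; each zero contributes +20 dB/decade.
Net: 1 zero(s) − 2 pole(s) → -20 dB/decade.

-20 dB/decade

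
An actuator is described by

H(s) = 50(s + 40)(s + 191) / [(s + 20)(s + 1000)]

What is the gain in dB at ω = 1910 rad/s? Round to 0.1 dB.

33.0 dB

At s = jω = j1910:
zero (s+40): 40 + j1910 → |·| = √(40²+1910²) = √3649700 ≈ 1910.4, ∠ = arctan(1910/40) ≈ 88.80°
zero (s+191): 191 + j1910 → |·| = √(191²+1910²) = √3684581 ≈ 1919.5, ∠ = arctan(1910/191) ≈ 84.29°
pole (s+20): 20 + j1910 → |·| = √(20²+1910²) = √3648500 ≈ 1910.1, ∠ = arctan(1910/20) ≈ 89.40°
pole (s+1000): 1000 + j1910 → |·| = √(1000²+1910²) = √4648100 ≈ 2155.9, ∠ = arctan(1910/1000) ≈ 62.37°
|H| = 50 · 3.667e+06 / 4.118e+06 ≈ 44.524
Gain = 20 log₁₀(44.524) ≈ 32.97 dB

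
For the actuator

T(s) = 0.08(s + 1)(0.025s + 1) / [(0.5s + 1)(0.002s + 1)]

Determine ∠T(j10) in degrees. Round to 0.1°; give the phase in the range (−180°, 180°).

18.5°

At ω = 10 rad/s:
zero (1 + j10·1) = 1 + j10 → |·| ≈ 10.05, ∠ ≈ 84.29°
zero (1 + j10·0.025) = 1 + j0.25 → |·| ≈ 1.0308, ∠ ≈ 14.04°
pole (1 + j10·0.5) = 1 + j5 → |·| ≈ 5.099, ∠ ≈ 78.69°
pole (1 + j10·0.002) = 1 + j0.02 → |·| ≈ 1.0002, ∠ ≈ 1.15°
∠T = (84.29° + 14.04°) − (78.69° + 1.15°) = 18.49°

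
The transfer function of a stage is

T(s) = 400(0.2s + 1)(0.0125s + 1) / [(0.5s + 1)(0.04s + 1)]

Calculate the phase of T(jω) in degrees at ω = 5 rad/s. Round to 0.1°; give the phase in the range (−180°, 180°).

-30.9°

At ω = 5 rad/s:
zero (1 + j5·0.2) = 1 + j1 → |·| ≈ 1.4142, ∠ ≈ 45.00°
zero (1 + j5·0.0125) = 1 + j0.0625 → |·| ≈ 1.002, ∠ ≈ 3.58°
pole (1 + j5·0.5) = 1 + j2.5 → |·| ≈ 2.6926, ∠ ≈ 68.20°
pole (1 + j5·0.04) = 1 + j0.2 → |·| ≈ 1.0198, ∠ ≈ 11.31°
∠T = (45.00° + 3.58°) − (68.20° + 11.31°) = -30.93°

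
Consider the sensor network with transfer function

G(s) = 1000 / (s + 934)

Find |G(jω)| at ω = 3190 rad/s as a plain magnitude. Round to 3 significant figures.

Substitute s = j3190:
Numerator: 1000 = 1000 + j0
Denominator: (j3190) + 934 = 934 + j3190
|N| = √(1000² + 0²) ≈ 1000, ∠N ≈ 0.00°
|D| = √(934² + 3190²) ≈ 3323.9, ∠D ≈ 73.68°
|G| = 1000 / 3323.9 ≈ 0.30085

0.301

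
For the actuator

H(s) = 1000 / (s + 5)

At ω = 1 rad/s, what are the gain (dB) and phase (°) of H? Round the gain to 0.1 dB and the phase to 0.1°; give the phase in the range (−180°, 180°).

45.9 dB, -11.3°

At s = jω = j1:
pole (s+5): 5 + j1 → |·| = √(5²+1²) = √26 ≈ 5.099, ∠ = arctan(1/5) ≈ 11.31°
|H| = 1000 / 5.099 ≈ 196.12
Gain = 20 log₁₀(196.12) ≈ 45.85 dB
∠H = 0.00° − 11.31° = -11.31°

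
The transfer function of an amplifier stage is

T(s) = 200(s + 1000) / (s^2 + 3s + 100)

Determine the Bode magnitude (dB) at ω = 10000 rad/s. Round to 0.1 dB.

-33.9 dB

At s = jω = j10000:
zero (s+1000): 1000 + j10000 → |·| = √(1000²+10000²) = √101000000 ≈ 10050, ∠ = arctan(10000/1000) ≈ 84.29°
quadratic: (j10000)² + 3·j10000 + 100 = -99999900 + j30000 → |·| ≈ 1e+08, ∠ ≈ 179.98°
|T| = 200 · 10050 / 1e+08 ≈ 0.0201
Gain = 20 log₁₀(0.0201) ≈ -33.94 dB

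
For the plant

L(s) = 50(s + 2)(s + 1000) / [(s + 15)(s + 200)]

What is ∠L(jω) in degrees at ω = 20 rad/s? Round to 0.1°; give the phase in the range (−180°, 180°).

At s = jω = j20:
zero (s+2): 2 + j20 → |·| = √(2²+20²) = √404 ≈ 20.1, ∠ = arctan(20/2) ≈ 84.29°
zero (s+1000): 1000 + j20 → |·| = √(1000²+20²) = √1000400 ≈ 1000.2, ∠ = arctan(20/1000) ≈ 1.15°
pole (s+15): 15 + j20 → |·| = √(15²+20²) = √625 ≈ 25, ∠ = arctan(20/15) ≈ 53.13°
pole (s+200): 200 + j20 → |·| = √(200²+20²) = √40400 ≈ 201, ∠ = arctan(20/200) ≈ 5.71°
∠L = 85.44° − 58.84° = 26.60°

26.6°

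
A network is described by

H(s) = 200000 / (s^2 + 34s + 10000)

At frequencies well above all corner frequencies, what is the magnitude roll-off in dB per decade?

-40 dB/decade

Each pole contributes −20 dB/decade at high frequency; each zero contributes +20 dB/decade.
Net: 0 zero(s) − 2 pole(s) → -40 dB/decade.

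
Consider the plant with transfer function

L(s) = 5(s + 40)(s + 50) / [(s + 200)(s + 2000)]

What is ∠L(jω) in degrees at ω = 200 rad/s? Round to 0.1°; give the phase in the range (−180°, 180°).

103.9°

At s = jω = j200:
zero (s+40): 40 + j200 → |·| = √(40²+200²) = √41600 ≈ 203.96, ∠ = arctan(200/40) ≈ 78.69°
zero (s+50): 50 + j200 → |·| = √(50²+200²) = √42500 ≈ 206.16, ∠ = arctan(200/50) ≈ 75.96°
pole (s+200): 200 + j200 → |·| = √(200²+200²) = √80000 ≈ 282.84, ∠ = arctan(200/200) ≈ 45.00°
pole (s+2000): 2000 + j200 → |·| = √(2000²+200²) = √4040000 ≈ 2010, ∠ = arctan(200/2000) ≈ 5.71°
∠L = 154.65° − 50.71° = 103.94°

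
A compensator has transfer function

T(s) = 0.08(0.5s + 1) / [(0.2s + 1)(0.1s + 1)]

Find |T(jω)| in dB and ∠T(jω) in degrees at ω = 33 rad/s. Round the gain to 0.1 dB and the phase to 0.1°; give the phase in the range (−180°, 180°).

-24.8 dB, -68.0°

At ω = 33 rad/s:
zero (1 + j33·0.5) = 1 + j16.5 → |·| ≈ 16.53, ∠ ≈ 86.53°
pole (1 + j33·0.2) = 1 + j6.6 → |·| ≈ 6.6753, ∠ ≈ 81.38°
pole (1 + j33·0.1) = 1 + j3.3 → |·| ≈ 3.4482, ∠ ≈ 73.14°
|T| = 0.08 · 16.53 / (6.6753 · 3.4482) ≈ 0.057451
Gain = 20 log₁₀(0.057451) ≈ -24.81 dB
∠T = (86.53°) − (81.38° + 73.14°) = -67.99°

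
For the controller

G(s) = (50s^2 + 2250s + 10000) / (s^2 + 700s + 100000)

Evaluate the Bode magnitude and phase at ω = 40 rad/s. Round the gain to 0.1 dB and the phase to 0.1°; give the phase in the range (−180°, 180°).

0.9 dB, 112.0°

Substitute s = j40:
Numerator: 50(j40)^2 + 2250(j40) + 10000 = -70000 + j90000
Denominator: (j40)^2 + 700(j40) + 100000 = 98400 + j28000
|N| = √(70000² + 90000²) ≈ 1.1402e+05, ∠N ≈ 127.87°
|D| = √(98400² + 28000²) ≈ 1.0231e+05, ∠D ≈ 15.88°
|G| = 1.1402e+05 / 1.0231e+05 ≈ 1.1145
Gain = 20 log₁₀(1.1145) ≈ 0.94 dB
∠G = 127.87° − 15.88° = 111.99°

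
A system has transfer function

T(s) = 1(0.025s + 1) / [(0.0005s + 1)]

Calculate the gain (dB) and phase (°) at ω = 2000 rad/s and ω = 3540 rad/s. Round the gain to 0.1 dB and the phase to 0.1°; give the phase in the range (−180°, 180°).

ω = 2000: 31.0 dB, 43.9°; ω = 3540: 32.8 dB, 28.8°

At ω = 2000 rad/s:
zero (1 + j2000·0.025) = 1 + j50 → |·| ≈ 50.01, ∠ ≈ 88.85°
pole (1 + j2000·0.0005) = 1 + j1 → |·| ≈ 1.4142, ∠ ≈ 45.00°
|T| = 1 · 50.01 / (1.4142) ≈ 35.363
Gain = 20 log₁₀(35.363) ≈ 30.97 dB
∠T = (88.85°) − (45.00°) = 43.85°

At ω = 3540 rad/s:
zero (1 + j3540·0.025) = 1 + j88.5 → |·| ≈ 88.506, ∠ ≈ 89.35°
pole (1 + j3540·0.0005) = 1 + j1.77 → |·| ≈ 2.033, ∠ ≈ 60.53°
|T| = 1 · 88.506 / (2.033) ≈ 43.535
Gain = 20 log₁₀(43.535) ≈ 32.78 dB
∠T = (89.35°) − (60.53°) = 28.82°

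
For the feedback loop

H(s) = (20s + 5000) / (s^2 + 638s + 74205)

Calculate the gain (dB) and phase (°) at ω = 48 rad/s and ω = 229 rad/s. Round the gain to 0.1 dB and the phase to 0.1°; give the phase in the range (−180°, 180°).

ω = 48: -23.7 dB, -12.2°; ω = 229: -26.8 dB, -39.0°

Substitute s = j48:
Numerator: 20(j48) + 5000 = 5000 + j960
Denominator: (j48)^2 + 638(j48) + 74205 = 71901 + j30624
|N| = √(5000² + 960²) ≈ 5091.3, ∠N ≈ 10.87°
|D| = √(71901² + 30624²) ≈ 78151, ∠D ≈ 23.07°
|H| = 5091.3 / 78151 ≈ 0.065147
Gain = 20 log₁₀(0.065147) ≈ -23.72 dB
∠H = 10.87° − 23.07° = -12.20°

Substitute s = j229:
Numerator: 20(j229) + 5000 = 5000 + j4580
Denominator: (j229)^2 + 638(j229) + 74205 = 21764 + j146102
|N| = √(5000² + 4580²) ≈ 6780.6, ∠N ≈ 42.49°
|D| = √(21764² + 146102²) ≈ 1.4771e+05, ∠D ≈ 81.53°
|H| = 6780.6 / 1.4771e+05 ≈ 0.045905
Gain = 20 log₁₀(0.045905) ≈ -26.76 dB
∠H = 42.49° − 81.53° = -39.04°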